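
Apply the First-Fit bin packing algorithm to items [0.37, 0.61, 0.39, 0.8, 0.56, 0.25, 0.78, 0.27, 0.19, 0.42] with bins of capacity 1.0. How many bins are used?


Place items sequentially using First-Fit:
  Item 0.37 -> new Bin 1
  Item 0.61 -> Bin 1 (now 0.98)
  Item 0.39 -> new Bin 2
  Item 0.8 -> new Bin 3
  Item 0.56 -> Bin 2 (now 0.95)
  Item 0.25 -> new Bin 4
  Item 0.78 -> new Bin 5
  Item 0.27 -> Bin 4 (now 0.52)
  Item 0.19 -> Bin 3 (now 0.99)
  Item 0.42 -> Bin 4 (now 0.94)
Total bins used = 5

5


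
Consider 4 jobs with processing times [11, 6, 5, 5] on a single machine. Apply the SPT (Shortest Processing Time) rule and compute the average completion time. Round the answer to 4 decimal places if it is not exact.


Sort jobs by processing time (SPT order): [5, 5, 6, 11]
Compute completion times sequentially:
  Job 1: processing = 5, completes at 5
  Job 2: processing = 5, completes at 10
  Job 3: processing = 6, completes at 16
  Job 4: processing = 11, completes at 27
Sum of completion times = 58
Average completion time = 58/4 = 14.5

14.5


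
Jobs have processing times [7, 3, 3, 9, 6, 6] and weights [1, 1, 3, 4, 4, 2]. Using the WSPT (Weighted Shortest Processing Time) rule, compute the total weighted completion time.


Compute p/w ratios and sort ascending (WSPT): [(3, 3), (6, 4), (9, 4), (3, 1), (6, 2), (7, 1)]
Compute weighted completion times:
  Job (p=3,w=3): C=3, w*C=3*3=9
  Job (p=6,w=4): C=9, w*C=4*9=36
  Job (p=9,w=4): C=18, w*C=4*18=72
  Job (p=3,w=1): C=21, w*C=1*21=21
  Job (p=6,w=2): C=27, w*C=2*27=54
  Job (p=7,w=1): C=34, w*C=1*34=34
Total weighted completion time = 226

226


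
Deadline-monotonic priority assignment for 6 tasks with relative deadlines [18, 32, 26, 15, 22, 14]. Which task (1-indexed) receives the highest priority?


Sort tasks by relative deadline (ascending):
  Task 6: deadline = 14
  Task 4: deadline = 15
  Task 1: deadline = 18
  Task 5: deadline = 22
  Task 3: deadline = 26
  Task 2: deadline = 32
Priority order (highest first): [6, 4, 1, 5, 3, 2]
Highest priority task = 6

6


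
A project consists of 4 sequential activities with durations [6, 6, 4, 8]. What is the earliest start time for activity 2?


Activity 2 starts after activities 1 through 1 complete.
Predecessor durations: [6]
ES = 6 = 6

6


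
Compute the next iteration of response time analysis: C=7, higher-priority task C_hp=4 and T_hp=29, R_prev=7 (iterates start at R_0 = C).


R_next = C + ceil(R_prev / T_hp) * C_hp
ceil(7 / 29) = ceil(0.2414) = 1
Interference = 1 * 4 = 4
R_next = 7 + 4 = 11

11


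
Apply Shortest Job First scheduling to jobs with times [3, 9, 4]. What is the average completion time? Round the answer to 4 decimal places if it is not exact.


SJF order (ascending): [3, 4, 9]
Completion times:
  Job 1: burst=3, C=3
  Job 2: burst=4, C=7
  Job 3: burst=9, C=16
Average completion = 26/3 = 8.6667

8.6667


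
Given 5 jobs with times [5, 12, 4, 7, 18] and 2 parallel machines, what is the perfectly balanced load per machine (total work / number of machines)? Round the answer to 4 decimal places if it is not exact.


Total processing time = 5 + 12 + 4 + 7 + 18 = 46
Number of machines = 2
Ideal balanced load = 46 / 2 = 23.0

23.0


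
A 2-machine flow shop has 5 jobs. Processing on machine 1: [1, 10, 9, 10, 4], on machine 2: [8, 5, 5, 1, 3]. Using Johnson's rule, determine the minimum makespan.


Apply Johnson's rule:
  Group 1 (a <= b): [(1, 1, 8)]
  Group 2 (a > b): [(2, 10, 5), (3, 9, 5), (5, 4, 3), (4, 10, 1)]
Optimal job order: [1, 2, 3, 5, 4]
Schedule:
  Job 1: M1 done at 1, M2 done at 9
  Job 2: M1 done at 11, M2 done at 16
  Job 3: M1 done at 20, M2 done at 25
  Job 5: M1 done at 24, M2 done at 28
  Job 4: M1 done at 34, M2 done at 35
Makespan = 35

35


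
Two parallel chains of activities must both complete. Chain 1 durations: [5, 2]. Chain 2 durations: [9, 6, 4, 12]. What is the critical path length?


Path A total = 5 + 2 = 7
Path B total = 9 + 6 + 4 + 12 = 31
Critical path = longest path = max(7, 31) = 31

31


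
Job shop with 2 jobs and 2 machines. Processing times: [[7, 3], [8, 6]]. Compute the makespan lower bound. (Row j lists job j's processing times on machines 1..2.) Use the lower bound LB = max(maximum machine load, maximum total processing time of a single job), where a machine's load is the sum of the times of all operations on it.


Machine loads:
  Machine 1: 7 + 8 = 15
  Machine 2: 3 + 6 = 9
Max machine load = 15
Job totals:
  Job 1: 10
  Job 2: 14
Max job total = 14
Lower bound = max(15, 14) = 15

15


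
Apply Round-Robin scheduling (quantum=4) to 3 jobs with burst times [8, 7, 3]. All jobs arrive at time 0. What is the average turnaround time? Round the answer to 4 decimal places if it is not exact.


Time quantum = 4
Execution trace:
  J1 runs 4 units, time = 4
  J2 runs 4 units, time = 8
  J3 runs 3 units, time = 11
  J1 runs 4 units, time = 15
  J2 runs 3 units, time = 18
Finish times: [15, 18, 11]
Average turnaround = 44/3 = 14.6667

14.6667


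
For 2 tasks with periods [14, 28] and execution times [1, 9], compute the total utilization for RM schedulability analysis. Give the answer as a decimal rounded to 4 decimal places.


Compute individual utilizations (exact fractions):
  Task 1: C/T = 1/14 (approx. 0.0714)
  Task 2: C/T = 9/28 (approx. 0.3214)
Total utilization U = 1/14 + 9/28 = 11/28
Rounded to 4 decimal places: U = 0.3929
RM (Liu & Layland) bound for 2 tasks = 0.828427; compare with U = 11/28 (approx. 0.392857)
U <= bound, so schedulable by RM sufficient condition.

0.3929


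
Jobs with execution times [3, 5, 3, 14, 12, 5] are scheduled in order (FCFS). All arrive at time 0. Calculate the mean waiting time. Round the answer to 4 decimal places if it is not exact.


FCFS order (as given): [3, 5, 3, 14, 12, 5]
Waiting times:
  Job 1: wait = 0
  Job 2: wait = 3
  Job 3: wait = 8
  Job 4: wait = 11
  Job 5: wait = 25
  Job 6: wait = 37
Sum of waiting times = 84
Average waiting time = 84/6 = 14.0

14.0


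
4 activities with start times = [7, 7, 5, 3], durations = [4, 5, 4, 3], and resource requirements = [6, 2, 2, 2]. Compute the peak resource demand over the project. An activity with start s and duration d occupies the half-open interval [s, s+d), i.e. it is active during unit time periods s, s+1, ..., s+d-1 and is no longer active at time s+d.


Each activity i is active on [start_i, start_i + duration_i).
Compute total resource usage per time slot:
  t=0: active resources = [], total = 0
  t=1: active resources = [], total = 0
  t=2: active resources = [], total = 0
  t=3: active resources = [2], total = 2
  t=4: active resources = [2], total = 2
  t=5: active resources = [2, 2], total = 4
  t=6: active resources = [2], total = 2
  t=7: active resources = [6, 2, 2], total = 10
  t=8: active resources = [6, 2, 2], total = 10
  t=9: active resources = [6, 2], total = 8
  t=10: active resources = [6, 2], total = 8
  t=11: active resources = [2], total = 2
Peak resource demand = 10

10


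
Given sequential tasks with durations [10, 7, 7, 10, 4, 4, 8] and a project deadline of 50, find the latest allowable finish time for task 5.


LF(activity 5) = deadline - sum of successor durations
Successors: activities 6 through 7 with durations [4, 8]
Sum of successor durations = 12
LF = 50 - 12 = 38

38


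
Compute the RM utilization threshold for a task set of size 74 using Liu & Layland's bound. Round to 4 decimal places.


Compute 2^(1/74) = 1.0094108601
Subtract 1: 1.0094108601 - 1 = 0.0094108601
Multiply by n: 74 * 0.0094108601 = 0.6964036474
Round to 4 dp: 0.6964

0.6964


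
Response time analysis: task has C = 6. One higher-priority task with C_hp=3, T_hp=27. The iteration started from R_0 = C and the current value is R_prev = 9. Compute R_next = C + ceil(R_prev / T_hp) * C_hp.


R_next = C + ceil(R_prev / T_hp) * C_hp
ceil(9 / 27) = ceil(0.3333) = 1
Interference = 1 * 3 = 3
R_next = 6 + 3 = 9
R_next = R_prev, so the iteration has converged (response time = 9).

9


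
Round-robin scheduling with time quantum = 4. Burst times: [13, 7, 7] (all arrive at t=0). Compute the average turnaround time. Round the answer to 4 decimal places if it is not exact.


Time quantum = 4
Execution trace:
  J1 runs 4 units, time = 4
  J2 runs 4 units, time = 8
  J3 runs 4 units, time = 12
  J1 runs 4 units, time = 16
  J2 runs 3 units, time = 19
  J3 runs 3 units, time = 22
  J1 runs 4 units, time = 26
  J1 runs 1 units, time = 27
Finish times: [27, 19, 22]
Average turnaround = 68/3 = 22.6667

22.6667


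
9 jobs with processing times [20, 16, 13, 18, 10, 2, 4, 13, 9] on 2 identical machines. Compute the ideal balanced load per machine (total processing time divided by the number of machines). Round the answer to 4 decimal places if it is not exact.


Total processing time = 20 + 16 + 13 + 18 + 10 + 2 + 4 + 13 + 9 = 105
Number of machines = 2
Ideal balanced load = 105 / 2 = 52.5

52.5


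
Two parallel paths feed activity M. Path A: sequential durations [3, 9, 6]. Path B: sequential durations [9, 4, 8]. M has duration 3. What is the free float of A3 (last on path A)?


ES(A3) = sum of predecessors on chain A = 12
EF(A3) = ES + duration = 12 + 6 = 18
Successor of A3 is M. ES(M) = max(sum(A), sum(B)) = max(18, 21) = 21
Free float = ES(successor) - EF(current) = 21 - 18 = 3

3


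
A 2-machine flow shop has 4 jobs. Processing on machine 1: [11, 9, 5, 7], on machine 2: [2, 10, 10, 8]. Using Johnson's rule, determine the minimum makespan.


Apply Johnson's rule:
  Group 1 (a <= b): [(3, 5, 10), (4, 7, 8), (2, 9, 10)]
  Group 2 (a > b): [(1, 11, 2)]
Optimal job order: [3, 4, 2, 1]
Schedule:
  Job 3: M1 done at 5, M2 done at 15
  Job 4: M1 done at 12, M2 done at 23
  Job 2: M1 done at 21, M2 done at 33
  Job 1: M1 done at 32, M2 done at 35
Makespan = 35

35


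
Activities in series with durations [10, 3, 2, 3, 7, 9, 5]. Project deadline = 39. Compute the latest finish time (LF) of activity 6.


LF(activity 6) = deadline - sum of successor durations
Successors: activities 7 through 7 with durations [5]
Sum of successor durations = 5
LF = 39 - 5 = 34

34


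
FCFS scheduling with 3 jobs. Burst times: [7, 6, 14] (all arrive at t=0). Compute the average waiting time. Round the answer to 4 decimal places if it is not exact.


FCFS order (as given): [7, 6, 14]
Waiting times:
  Job 1: wait = 0
  Job 2: wait = 7
  Job 3: wait = 13
Sum of waiting times = 20
Average waiting time = 20/3 = 6.6667

6.6667


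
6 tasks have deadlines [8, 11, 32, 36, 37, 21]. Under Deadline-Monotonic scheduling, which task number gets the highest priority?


Sort tasks by relative deadline (ascending):
  Task 1: deadline = 8
  Task 2: deadline = 11
  Task 6: deadline = 21
  Task 3: deadline = 32
  Task 4: deadline = 36
  Task 5: deadline = 37
Priority order (highest first): [1, 2, 6, 3, 4, 5]
Highest priority task = 1

1


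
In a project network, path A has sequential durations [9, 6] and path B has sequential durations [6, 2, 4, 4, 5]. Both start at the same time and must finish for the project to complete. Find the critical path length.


Path A total = 9 + 6 = 15
Path B total = 6 + 2 + 4 + 4 + 5 = 21
Critical path = longest path = max(15, 21) = 21

21


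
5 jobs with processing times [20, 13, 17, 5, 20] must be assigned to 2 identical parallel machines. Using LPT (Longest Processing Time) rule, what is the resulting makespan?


Sort jobs in decreasing order (LPT): [20, 20, 17, 13, 5]
Assign each job to the least loaded machine:
  Machine 1: jobs [20, 17], load = 37
  Machine 2: jobs [20, 13, 5], load = 38
Makespan = max load = 38

38


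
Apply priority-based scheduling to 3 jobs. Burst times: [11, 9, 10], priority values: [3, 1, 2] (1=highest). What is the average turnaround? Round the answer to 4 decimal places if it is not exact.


Sort by priority (ascending = highest first):
Order: [(1, 9), (2, 10), (3, 11)]
Completion times:
  Priority 1, burst=9, C=9
  Priority 2, burst=10, C=19
  Priority 3, burst=11, C=30
Average turnaround = 58/3 = 19.3333

19.3333


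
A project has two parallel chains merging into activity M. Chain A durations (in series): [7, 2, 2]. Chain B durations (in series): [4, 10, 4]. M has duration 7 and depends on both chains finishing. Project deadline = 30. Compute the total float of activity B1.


Forward pass: ES(B1) = sum of predecessors on chain B = 0
EF = ES + duration = 0 + 4 = 4
Backward pass: LF(M) = deadline = 30; LS(M) = 30 - 7 = 23
LF(B1) = LS(M) - sum(successors on chain B) = 23 - 14 = 9
LS = LF - duration = 9 - 4 = 5
Total float = LS - ES = 5 - 0 = 5

5


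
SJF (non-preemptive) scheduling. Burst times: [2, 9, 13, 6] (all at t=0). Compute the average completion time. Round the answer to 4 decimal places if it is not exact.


SJF order (ascending): [2, 6, 9, 13]
Completion times:
  Job 1: burst=2, C=2
  Job 2: burst=6, C=8
  Job 3: burst=9, C=17
  Job 4: burst=13, C=30
Average completion = 57/4 = 14.25

14.25


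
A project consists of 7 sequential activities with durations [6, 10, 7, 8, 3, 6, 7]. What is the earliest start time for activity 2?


Activity 2 starts after activities 1 through 1 complete.
Predecessor durations: [6]
ES = 6 = 6

6


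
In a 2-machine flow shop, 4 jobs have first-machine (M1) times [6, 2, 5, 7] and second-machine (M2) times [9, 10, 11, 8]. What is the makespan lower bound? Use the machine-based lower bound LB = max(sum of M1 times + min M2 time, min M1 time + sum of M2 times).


LB1 = sum(M1 times) + min(M2 times) = 20 + 8 = 28
LB2 = min(M1 times) + sum(M2 times) = 2 + 38 = 40
Lower bound = max(LB1, LB2) = max(28, 40) = 40

40


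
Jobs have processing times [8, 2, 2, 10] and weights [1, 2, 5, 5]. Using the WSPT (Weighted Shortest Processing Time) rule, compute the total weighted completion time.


Compute p/w ratios and sort ascending (WSPT): [(2, 5), (2, 2), (10, 5), (8, 1)]
Compute weighted completion times:
  Job (p=2,w=5): C=2, w*C=5*2=10
  Job (p=2,w=2): C=4, w*C=2*4=8
  Job (p=10,w=5): C=14, w*C=5*14=70
  Job (p=8,w=1): C=22, w*C=1*22=22
Total weighted completion time = 110

110


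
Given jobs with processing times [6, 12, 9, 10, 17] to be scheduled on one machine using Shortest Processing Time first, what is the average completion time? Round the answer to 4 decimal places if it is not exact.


Sort jobs by processing time (SPT order): [6, 9, 10, 12, 17]
Compute completion times sequentially:
  Job 1: processing = 6, completes at 6
  Job 2: processing = 9, completes at 15
  Job 3: processing = 10, completes at 25
  Job 4: processing = 12, completes at 37
  Job 5: processing = 17, completes at 54
Sum of completion times = 137
Average completion time = 137/5 = 27.4

27.4


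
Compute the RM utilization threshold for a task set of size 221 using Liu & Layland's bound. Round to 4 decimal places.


Compute 2^(1/221) = 1.0031413363
Subtract 1: 1.0031413363 - 1 = 0.0031413363
Multiply by n: 221 * 0.0031413363 = 0.6942353223
Round to 4 dp: 0.6942

0.6942


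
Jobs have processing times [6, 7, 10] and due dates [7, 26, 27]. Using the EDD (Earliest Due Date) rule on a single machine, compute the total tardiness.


Sort by due date (EDD order): [(6, 7), (7, 26), (10, 27)]
Compute completion times and tardiness:
  Job 1: p=6, d=7, C=6, tardiness=max(0,6-7)=0
  Job 2: p=7, d=26, C=13, tardiness=max(0,13-26)=0
  Job 3: p=10, d=27, C=23, tardiness=max(0,23-27)=0
Total tardiness = 0

0


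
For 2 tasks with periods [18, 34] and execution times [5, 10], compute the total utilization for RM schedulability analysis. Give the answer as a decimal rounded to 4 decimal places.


Compute individual utilizations (exact fractions):
  Task 1: C/T = 5/18 (approx. 0.2778)
  Task 2: C/T = 10/34 = 5/17 (approx. 0.2941)
Total utilization U = 5/18 + 5/17 = 175/306
Rounded to 4 decimal places: U = 0.5719
RM (Liu & Layland) bound for 2 tasks = 0.828427; compare with U = 175/306 (approx. 0.571895)
U <= bound, so schedulable by RM sufficient condition.

0.5719


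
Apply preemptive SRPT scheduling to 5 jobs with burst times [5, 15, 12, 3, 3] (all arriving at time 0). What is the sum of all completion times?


Since all jobs arrive at t=0, SRPT equals SPT ordering.
SPT order: [3, 3, 5, 12, 15]
Completion times:
  Job 1: p=3, C=3
  Job 2: p=3, C=6
  Job 3: p=5, C=11
  Job 4: p=12, C=23
  Job 5: p=15, C=38
Total completion time = 3 + 6 + 11 + 23 + 38 = 81

81


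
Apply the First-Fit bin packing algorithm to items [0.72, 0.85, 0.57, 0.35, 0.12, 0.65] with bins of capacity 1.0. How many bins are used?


Place items sequentially using First-Fit:
  Item 0.72 -> new Bin 1
  Item 0.85 -> new Bin 2
  Item 0.57 -> new Bin 3
  Item 0.35 -> Bin 3 (now 0.92)
  Item 0.12 -> Bin 1 (now 0.84)
  Item 0.65 -> new Bin 4
Total bins used = 4

4


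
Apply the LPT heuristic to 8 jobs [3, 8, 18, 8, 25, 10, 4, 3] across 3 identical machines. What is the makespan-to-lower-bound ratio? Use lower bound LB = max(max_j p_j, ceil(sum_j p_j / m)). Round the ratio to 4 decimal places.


LPT order: [25, 18, 10, 8, 8, 4, 3, 3]
Machine loads after assignment: [28, 26, 25]
LPT makespan = 28
Lower bound = max(max_job, ceil(total/3)) = max(25, 27) = 27
Ratio = 28 / 27 = 1.037

1.037


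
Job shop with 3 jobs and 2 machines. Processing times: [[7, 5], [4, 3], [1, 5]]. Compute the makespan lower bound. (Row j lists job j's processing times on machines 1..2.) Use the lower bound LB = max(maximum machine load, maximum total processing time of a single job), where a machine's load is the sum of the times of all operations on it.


Machine loads:
  Machine 1: 7 + 4 + 1 = 12
  Machine 2: 5 + 3 + 5 = 13
Max machine load = 13
Job totals:
  Job 1: 12
  Job 2: 7
  Job 3: 6
Max job total = 12
Lower bound = max(13, 12) = 13

13


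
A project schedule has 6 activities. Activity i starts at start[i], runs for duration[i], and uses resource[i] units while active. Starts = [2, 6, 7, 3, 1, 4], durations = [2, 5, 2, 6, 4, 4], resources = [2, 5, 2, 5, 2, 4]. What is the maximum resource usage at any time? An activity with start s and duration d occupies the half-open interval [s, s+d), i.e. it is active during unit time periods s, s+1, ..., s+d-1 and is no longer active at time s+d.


Each activity i is active on [start_i, start_i + duration_i).
Compute total resource usage per time slot:
  t=0: active resources = [], total = 0
  t=1: active resources = [2], total = 2
  t=2: active resources = [2, 2], total = 4
  t=3: active resources = [2, 5, 2], total = 9
  t=4: active resources = [5, 2, 4], total = 11
  t=5: active resources = [5, 4], total = 9
  t=6: active resources = [5, 5, 4], total = 14
  t=7: active resources = [5, 2, 5, 4], total = 16
  t=8: active resources = [5, 2, 5], total = 12
  t=9: active resources = [5], total = 5
  t=10: active resources = [5], total = 5
Peak resource demand = 16

16


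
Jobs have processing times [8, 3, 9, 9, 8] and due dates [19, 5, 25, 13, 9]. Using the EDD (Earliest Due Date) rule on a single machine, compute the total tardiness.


Sort by due date (EDD order): [(3, 5), (8, 9), (9, 13), (8, 19), (9, 25)]
Compute completion times and tardiness:
  Job 1: p=3, d=5, C=3, tardiness=max(0,3-5)=0
  Job 2: p=8, d=9, C=11, tardiness=max(0,11-9)=2
  Job 3: p=9, d=13, C=20, tardiness=max(0,20-13)=7
  Job 4: p=8, d=19, C=28, tardiness=max(0,28-19)=9
  Job 5: p=9, d=25, C=37, tardiness=max(0,37-25)=12
Total tardiness = 30

30


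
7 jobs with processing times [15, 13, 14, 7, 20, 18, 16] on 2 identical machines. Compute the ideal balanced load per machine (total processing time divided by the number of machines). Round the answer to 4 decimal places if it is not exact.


Total processing time = 15 + 13 + 14 + 7 + 20 + 18 + 16 = 103
Number of machines = 2
Ideal balanced load = 103 / 2 = 51.5

51.5


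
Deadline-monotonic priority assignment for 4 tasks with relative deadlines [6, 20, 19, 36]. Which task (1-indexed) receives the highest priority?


Sort tasks by relative deadline (ascending):
  Task 1: deadline = 6
  Task 3: deadline = 19
  Task 2: deadline = 20
  Task 4: deadline = 36
Priority order (highest first): [1, 3, 2, 4]
Highest priority task = 1

1


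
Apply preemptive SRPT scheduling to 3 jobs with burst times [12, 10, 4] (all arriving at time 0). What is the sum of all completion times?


Since all jobs arrive at t=0, SRPT equals SPT ordering.
SPT order: [4, 10, 12]
Completion times:
  Job 1: p=4, C=4
  Job 2: p=10, C=14
  Job 3: p=12, C=26
Total completion time = 4 + 14 + 26 = 44

44


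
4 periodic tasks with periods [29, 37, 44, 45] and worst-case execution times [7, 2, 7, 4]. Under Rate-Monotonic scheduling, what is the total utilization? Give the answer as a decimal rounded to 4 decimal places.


Compute individual utilizations (exact fractions):
  Task 1: C/T = 7/29 (approx. 0.2414)
  Task 2: C/T = 2/37 (approx. 0.0541)
  Task 3: C/T = 7/44 (approx. 0.1591)
  Task 4: C/T = 4/45 (approx. 0.0889)
Total utilization U = 7/29 + 2/37 + 7/44 + 4/45 = 1154503/2124540
Rounded to 4 decimal places: U = 0.5434
RM (Liu & Layland) bound for 4 tasks = 0.756828; compare with U = 1154503/2124540 (approx. 0.543413)
U <= bound, so schedulable by RM sufficient condition.

0.5434


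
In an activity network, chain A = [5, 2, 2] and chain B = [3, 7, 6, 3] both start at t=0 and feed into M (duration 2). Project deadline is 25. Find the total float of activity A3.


Forward pass: ES(A3) = sum of predecessors on chain A = 7
EF = ES + duration = 7 + 2 = 9
Backward pass: LF(M) = deadline = 25; LS(M) = 25 - 2 = 23
LF(A3) = LS(M) - sum(successors on chain A) = 23 - 0 = 23
LS = LF - duration = 23 - 2 = 21
Total float = LS - ES = 21 - 7 = 14

14


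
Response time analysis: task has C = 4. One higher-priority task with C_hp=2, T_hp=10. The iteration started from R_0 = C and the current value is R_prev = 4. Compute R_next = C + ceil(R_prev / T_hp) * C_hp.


R_next = C + ceil(R_prev / T_hp) * C_hp
ceil(4 / 10) = ceil(0.4) = 1
Interference = 1 * 2 = 2
R_next = 4 + 2 = 6

6


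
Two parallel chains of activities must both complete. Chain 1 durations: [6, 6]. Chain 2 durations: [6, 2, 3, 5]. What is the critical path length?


Path A total = 6 + 6 = 12
Path B total = 6 + 2 + 3 + 5 = 16
Critical path = longest path = max(12, 16) = 16

16


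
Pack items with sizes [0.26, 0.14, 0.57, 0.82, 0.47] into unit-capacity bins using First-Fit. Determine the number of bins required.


Place items sequentially using First-Fit:
  Item 0.26 -> new Bin 1
  Item 0.14 -> Bin 1 (now 0.4)
  Item 0.57 -> Bin 1 (now 0.97)
  Item 0.82 -> new Bin 2
  Item 0.47 -> new Bin 3
Total bins used = 3

3


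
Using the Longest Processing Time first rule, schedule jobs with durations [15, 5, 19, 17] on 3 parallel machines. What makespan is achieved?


Sort jobs in decreasing order (LPT): [19, 17, 15, 5]
Assign each job to the least loaded machine:
  Machine 1: jobs [19], load = 19
  Machine 2: jobs [17], load = 17
  Machine 3: jobs [15, 5], load = 20
Makespan = max load = 20

20


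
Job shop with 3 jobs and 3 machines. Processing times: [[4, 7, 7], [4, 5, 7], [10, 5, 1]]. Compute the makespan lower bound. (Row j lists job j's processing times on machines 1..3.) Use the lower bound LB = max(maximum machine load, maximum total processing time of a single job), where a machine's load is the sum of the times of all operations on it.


Machine loads:
  Machine 1: 4 + 4 + 10 = 18
  Machine 2: 7 + 5 + 5 = 17
  Machine 3: 7 + 7 + 1 = 15
Max machine load = 18
Job totals:
  Job 1: 18
  Job 2: 16
  Job 3: 16
Max job total = 18
Lower bound = max(18, 18) = 18

18


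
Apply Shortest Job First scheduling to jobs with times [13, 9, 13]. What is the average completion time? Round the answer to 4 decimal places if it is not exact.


SJF order (ascending): [9, 13, 13]
Completion times:
  Job 1: burst=9, C=9
  Job 2: burst=13, C=22
  Job 3: burst=13, C=35
Average completion = 66/3 = 22.0

22.0


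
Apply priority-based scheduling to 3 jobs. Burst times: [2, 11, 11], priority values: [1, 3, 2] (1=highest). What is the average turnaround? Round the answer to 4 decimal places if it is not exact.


Sort by priority (ascending = highest first):
Order: [(1, 2), (2, 11), (3, 11)]
Completion times:
  Priority 1, burst=2, C=2
  Priority 2, burst=11, C=13
  Priority 3, burst=11, C=24
Average turnaround = 39/3 = 13.0

13.0


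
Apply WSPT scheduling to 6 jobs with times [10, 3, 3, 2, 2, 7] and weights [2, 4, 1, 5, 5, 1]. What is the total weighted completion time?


Compute p/w ratios and sort ascending (WSPT): [(2, 5), (2, 5), (3, 4), (3, 1), (10, 2), (7, 1)]
Compute weighted completion times:
  Job (p=2,w=5): C=2, w*C=5*2=10
  Job (p=2,w=5): C=4, w*C=5*4=20
  Job (p=3,w=4): C=7, w*C=4*7=28
  Job (p=3,w=1): C=10, w*C=1*10=10
  Job (p=10,w=2): C=20, w*C=2*20=40
  Job (p=7,w=1): C=27, w*C=1*27=27
Total weighted completion time = 135

135


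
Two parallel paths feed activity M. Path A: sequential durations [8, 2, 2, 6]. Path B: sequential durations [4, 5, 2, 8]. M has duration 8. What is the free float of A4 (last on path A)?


ES(A4) = sum of predecessors on chain A = 12
EF(A4) = ES + duration = 12 + 6 = 18
Successor of A4 is M. ES(M) = max(sum(A), sum(B)) = max(18, 19) = 19
Free float = ES(successor) - EF(current) = 19 - 18 = 1

1


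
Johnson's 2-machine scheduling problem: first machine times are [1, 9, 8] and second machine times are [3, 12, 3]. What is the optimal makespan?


Apply Johnson's rule:
  Group 1 (a <= b): [(1, 1, 3), (2, 9, 12)]
  Group 2 (a > b): [(3, 8, 3)]
Optimal job order: [1, 2, 3]
Schedule:
  Job 1: M1 done at 1, M2 done at 4
  Job 2: M1 done at 10, M2 done at 22
  Job 3: M1 done at 18, M2 done at 25
Makespan = 25

25


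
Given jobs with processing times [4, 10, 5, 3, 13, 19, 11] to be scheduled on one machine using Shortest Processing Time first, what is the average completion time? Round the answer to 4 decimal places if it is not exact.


Sort jobs by processing time (SPT order): [3, 4, 5, 10, 11, 13, 19]
Compute completion times sequentially:
  Job 1: processing = 3, completes at 3
  Job 2: processing = 4, completes at 7
  Job 3: processing = 5, completes at 12
  Job 4: processing = 10, completes at 22
  Job 5: processing = 11, completes at 33
  Job 6: processing = 13, completes at 46
  Job 7: processing = 19, completes at 65
Sum of completion times = 188
Average completion time = 188/7 = 26.8571

26.8571


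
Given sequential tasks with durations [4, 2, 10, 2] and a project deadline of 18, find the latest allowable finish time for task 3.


LF(activity 3) = deadline - sum of successor durations
Successors: activities 4 through 4 with durations [2]
Sum of successor durations = 2
LF = 18 - 2 = 16

16


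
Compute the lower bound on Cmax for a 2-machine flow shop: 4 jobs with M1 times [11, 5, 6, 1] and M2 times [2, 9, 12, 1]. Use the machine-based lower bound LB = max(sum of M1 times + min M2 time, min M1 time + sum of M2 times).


LB1 = sum(M1 times) + min(M2 times) = 23 + 1 = 24
LB2 = min(M1 times) + sum(M2 times) = 1 + 24 = 25
Lower bound = max(LB1, LB2) = max(24, 25) = 25

25


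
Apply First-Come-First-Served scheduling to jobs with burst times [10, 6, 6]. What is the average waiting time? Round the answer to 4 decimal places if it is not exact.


FCFS order (as given): [10, 6, 6]
Waiting times:
  Job 1: wait = 0
  Job 2: wait = 10
  Job 3: wait = 16
Sum of waiting times = 26
Average waiting time = 26/3 = 8.6667

8.6667


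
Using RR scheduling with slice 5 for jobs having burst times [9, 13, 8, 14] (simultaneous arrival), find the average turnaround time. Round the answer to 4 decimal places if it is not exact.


Time quantum = 5
Execution trace:
  J1 runs 5 units, time = 5
  J2 runs 5 units, time = 10
  J3 runs 5 units, time = 15
  J4 runs 5 units, time = 20
  J1 runs 4 units, time = 24
  J2 runs 5 units, time = 29
  J3 runs 3 units, time = 32
  J4 runs 5 units, time = 37
  J2 runs 3 units, time = 40
  J4 runs 4 units, time = 44
Finish times: [24, 40, 32, 44]
Average turnaround = 140/4 = 35.0

35.0


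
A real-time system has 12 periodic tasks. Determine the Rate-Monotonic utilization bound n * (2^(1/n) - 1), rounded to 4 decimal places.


Compute 2^(1/12) = 1.0594630944
Subtract 1: 1.0594630944 - 1 = 0.0594630944
Multiply by n: 12 * 0.0594630944 = 0.7135571328
Round to 4 dp: 0.7136

0.7136


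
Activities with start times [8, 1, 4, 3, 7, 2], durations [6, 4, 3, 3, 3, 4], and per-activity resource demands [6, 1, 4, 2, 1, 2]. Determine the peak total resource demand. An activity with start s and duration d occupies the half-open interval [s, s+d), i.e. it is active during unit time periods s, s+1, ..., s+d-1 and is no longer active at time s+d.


Each activity i is active on [start_i, start_i + duration_i).
Compute total resource usage per time slot:
  t=0: active resources = [], total = 0
  t=1: active resources = [1], total = 1
  t=2: active resources = [1, 2], total = 3
  t=3: active resources = [1, 2, 2], total = 5
  t=4: active resources = [1, 4, 2, 2], total = 9
  t=5: active resources = [4, 2, 2], total = 8
  t=6: active resources = [4], total = 4
  t=7: active resources = [1], total = 1
  t=8: active resources = [6, 1], total = 7
  t=9: active resources = [6, 1], total = 7
  t=10: active resources = [6], total = 6
  t=11: active resources = [6], total = 6
  t=12: active resources = [6], total = 6
  t=13: active resources = [6], total = 6
Peak resource demand = 9

9


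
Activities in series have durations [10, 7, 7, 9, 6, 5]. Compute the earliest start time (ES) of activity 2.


Activity 2 starts after activities 1 through 1 complete.
Predecessor durations: [10]
ES = 10 = 10

10


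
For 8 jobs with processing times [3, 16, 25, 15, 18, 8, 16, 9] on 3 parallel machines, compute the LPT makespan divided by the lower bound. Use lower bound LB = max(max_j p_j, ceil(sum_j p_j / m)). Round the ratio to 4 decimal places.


LPT order: [25, 18, 16, 16, 15, 9, 8, 3]
Machine loads after assignment: [34, 36, 40]
LPT makespan = 40
Lower bound = max(max_job, ceil(total/3)) = max(25, 37) = 37
Ratio = 40 / 37 = 1.0811

1.0811


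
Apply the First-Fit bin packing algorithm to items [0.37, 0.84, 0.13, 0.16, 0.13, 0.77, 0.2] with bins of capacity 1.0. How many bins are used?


Place items sequentially using First-Fit:
  Item 0.37 -> new Bin 1
  Item 0.84 -> new Bin 2
  Item 0.13 -> Bin 1 (now 0.5)
  Item 0.16 -> Bin 1 (now 0.66)
  Item 0.13 -> Bin 1 (now 0.79)
  Item 0.77 -> new Bin 3
  Item 0.2 -> Bin 1 (now 0.99)
Total bins used = 3

3


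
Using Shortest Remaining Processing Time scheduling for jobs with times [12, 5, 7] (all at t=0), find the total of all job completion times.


Since all jobs arrive at t=0, SRPT equals SPT ordering.
SPT order: [5, 7, 12]
Completion times:
  Job 1: p=5, C=5
  Job 2: p=7, C=12
  Job 3: p=12, C=24
Total completion time = 5 + 12 + 24 = 41

41


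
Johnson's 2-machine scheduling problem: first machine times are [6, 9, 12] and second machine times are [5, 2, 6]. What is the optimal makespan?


Apply Johnson's rule:
  Group 1 (a <= b): []
  Group 2 (a > b): [(3, 12, 6), (1, 6, 5), (2, 9, 2)]
Optimal job order: [3, 1, 2]
Schedule:
  Job 3: M1 done at 12, M2 done at 18
  Job 1: M1 done at 18, M2 done at 23
  Job 2: M1 done at 27, M2 done at 29
Makespan = 29

29


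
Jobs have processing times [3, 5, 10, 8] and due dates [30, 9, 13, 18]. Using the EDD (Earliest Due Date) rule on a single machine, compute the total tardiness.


Sort by due date (EDD order): [(5, 9), (10, 13), (8, 18), (3, 30)]
Compute completion times and tardiness:
  Job 1: p=5, d=9, C=5, tardiness=max(0,5-9)=0
  Job 2: p=10, d=13, C=15, tardiness=max(0,15-13)=2
  Job 3: p=8, d=18, C=23, tardiness=max(0,23-18)=5
  Job 4: p=3, d=30, C=26, tardiness=max(0,26-30)=0
Total tardiness = 7

7


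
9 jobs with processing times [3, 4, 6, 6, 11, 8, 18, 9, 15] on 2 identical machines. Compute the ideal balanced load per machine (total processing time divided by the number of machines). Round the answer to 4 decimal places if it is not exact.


Total processing time = 3 + 4 + 6 + 6 + 11 + 8 + 18 + 9 + 15 = 80
Number of machines = 2
Ideal balanced load = 80 / 2 = 40.0

40.0


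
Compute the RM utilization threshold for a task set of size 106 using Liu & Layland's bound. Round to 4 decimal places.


Compute 2^(1/106) = 1.0065605511
Subtract 1: 1.0065605511 - 1 = 0.0065605511
Multiply by n: 106 * 0.0065605511 = 0.6954184166
Round to 4 dp: 0.6954

0.6954


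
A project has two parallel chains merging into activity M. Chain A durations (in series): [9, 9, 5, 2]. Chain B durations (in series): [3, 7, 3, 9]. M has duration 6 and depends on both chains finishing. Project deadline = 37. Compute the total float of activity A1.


Forward pass: ES(A1) = sum of predecessors on chain A = 0
EF = ES + duration = 0 + 9 = 9
Backward pass: LF(M) = deadline = 37; LS(M) = 37 - 6 = 31
LF(A1) = LS(M) - sum(successors on chain A) = 31 - 16 = 15
LS = LF - duration = 15 - 9 = 6
Total float = LS - ES = 6 - 0 = 6

6


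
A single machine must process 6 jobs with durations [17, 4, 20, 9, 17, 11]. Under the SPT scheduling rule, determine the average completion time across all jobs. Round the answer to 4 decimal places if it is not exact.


Sort jobs by processing time (SPT order): [4, 9, 11, 17, 17, 20]
Compute completion times sequentially:
  Job 1: processing = 4, completes at 4
  Job 2: processing = 9, completes at 13
  Job 3: processing = 11, completes at 24
  Job 4: processing = 17, completes at 41
  Job 5: processing = 17, completes at 58
  Job 6: processing = 20, completes at 78
Sum of completion times = 218
Average completion time = 218/6 = 36.3333

36.3333


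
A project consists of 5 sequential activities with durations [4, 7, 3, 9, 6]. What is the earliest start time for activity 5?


Activity 5 starts after activities 1 through 4 complete.
Predecessor durations: [4, 7, 3, 9]
ES = 4 + 7 + 3 + 9 = 23

23


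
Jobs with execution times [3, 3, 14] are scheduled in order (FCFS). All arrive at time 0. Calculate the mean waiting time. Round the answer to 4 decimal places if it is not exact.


FCFS order (as given): [3, 3, 14]
Waiting times:
  Job 1: wait = 0
  Job 2: wait = 3
  Job 3: wait = 6
Sum of waiting times = 9
Average waiting time = 9/3 = 3.0

3.0


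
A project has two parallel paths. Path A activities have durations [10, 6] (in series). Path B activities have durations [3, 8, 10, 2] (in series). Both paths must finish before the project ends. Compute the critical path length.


Path A total = 10 + 6 = 16
Path B total = 3 + 8 + 10 + 2 = 23
Critical path = longest path = max(16, 23) = 23

23


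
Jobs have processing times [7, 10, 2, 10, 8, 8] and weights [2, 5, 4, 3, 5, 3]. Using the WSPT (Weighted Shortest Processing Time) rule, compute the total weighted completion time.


Compute p/w ratios and sort ascending (WSPT): [(2, 4), (8, 5), (10, 5), (8, 3), (10, 3), (7, 2)]
Compute weighted completion times:
  Job (p=2,w=4): C=2, w*C=4*2=8
  Job (p=8,w=5): C=10, w*C=5*10=50
  Job (p=10,w=5): C=20, w*C=5*20=100
  Job (p=8,w=3): C=28, w*C=3*28=84
  Job (p=10,w=3): C=38, w*C=3*38=114
  Job (p=7,w=2): C=45, w*C=2*45=90
Total weighted completion time = 446

446


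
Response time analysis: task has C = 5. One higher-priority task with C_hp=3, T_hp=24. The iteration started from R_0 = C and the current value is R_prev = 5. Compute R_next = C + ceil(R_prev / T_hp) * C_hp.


R_next = C + ceil(R_prev / T_hp) * C_hp
ceil(5 / 24) = ceil(0.2083) = 1
Interference = 1 * 3 = 3
R_next = 5 + 3 = 8

8


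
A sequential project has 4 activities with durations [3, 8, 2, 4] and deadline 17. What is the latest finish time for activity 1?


LF(activity 1) = deadline - sum of successor durations
Successors: activities 2 through 4 with durations [8, 2, 4]
Sum of successor durations = 14
LF = 17 - 14 = 3

3


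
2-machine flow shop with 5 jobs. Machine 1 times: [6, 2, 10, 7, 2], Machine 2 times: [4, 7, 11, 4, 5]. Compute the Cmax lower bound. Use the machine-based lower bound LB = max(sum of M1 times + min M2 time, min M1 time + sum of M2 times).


LB1 = sum(M1 times) + min(M2 times) = 27 + 4 = 31
LB2 = min(M1 times) + sum(M2 times) = 2 + 31 = 33
Lower bound = max(LB1, LB2) = max(31, 33) = 33

33


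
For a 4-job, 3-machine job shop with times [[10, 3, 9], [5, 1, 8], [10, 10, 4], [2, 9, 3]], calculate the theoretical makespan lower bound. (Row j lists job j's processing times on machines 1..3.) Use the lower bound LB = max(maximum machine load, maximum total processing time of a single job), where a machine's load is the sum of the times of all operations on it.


Machine loads:
  Machine 1: 10 + 5 + 10 + 2 = 27
  Machine 2: 3 + 1 + 10 + 9 = 23
  Machine 3: 9 + 8 + 4 + 3 = 24
Max machine load = 27
Job totals:
  Job 1: 22
  Job 2: 14
  Job 3: 24
  Job 4: 14
Max job total = 24
Lower bound = max(27, 24) = 27

27


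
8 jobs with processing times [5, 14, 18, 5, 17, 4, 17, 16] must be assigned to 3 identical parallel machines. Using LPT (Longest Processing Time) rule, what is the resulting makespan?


Sort jobs in decreasing order (LPT): [18, 17, 17, 16, 14, 5, 5, 4]
Assign each job to the least loaded machine:
  Machine 1: jobs [18, 5, 5, 4], load = 32
  Machine 2: jobs [17, 16], load = 33
  Machine 3: jobs [17, 14], load = 31
Makespan = max load = 33

33


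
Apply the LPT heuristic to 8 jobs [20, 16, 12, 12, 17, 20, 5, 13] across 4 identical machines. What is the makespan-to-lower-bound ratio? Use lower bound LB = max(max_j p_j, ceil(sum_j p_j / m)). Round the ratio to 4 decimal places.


LPT order: [20, 20, 17, 16, 13, 12, 12, 5]
Machine loads after assignment: [32, 25, 29, 29]
LPT makespan = 32
Lower bound = max(max_job, ceil(total/4)) = max(20, 29) = 29
Ratio = 32 / 29 = 1.1034

1.1034


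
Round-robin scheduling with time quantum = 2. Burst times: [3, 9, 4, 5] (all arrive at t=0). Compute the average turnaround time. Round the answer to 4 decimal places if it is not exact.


Time quantum = 2
Execution trace:
  J1 runs 2 units, time = 2
  J2 runs 2 units, time = 4
  J3 runs 2 units, time = 6
  J4 runs 2 units, time = 8
  J1 runs 1 units, time = 9
  J2 runs 2 units, time = 11
  J3 runs 2 units, time = 13
  J4 runs 2 units, time = 15
  J2 runs 2 units, time = 17
  J4 runs 1 units, time = 18
  J2 runs 2 units, time = 20
  J2 runs 1 units, time = 21
Finish times: [9, 21, 13, 18]
Average turnaround = 61/4 = 15.25

15.25


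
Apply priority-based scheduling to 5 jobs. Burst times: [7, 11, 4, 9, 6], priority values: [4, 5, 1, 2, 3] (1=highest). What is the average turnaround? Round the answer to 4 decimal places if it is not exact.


Sort by priority (ascending = highest first):
Order: [(1, 4), (2, 9), (3, 6), (4, 7), (5, 11)]
Completion times:
  Priority 1, burst=4, C=4
  Priority 2, burst=9, C=13
  Priority 3, burst=6, C=19
  Priority 4, burst=7, C=26
  Priority 5, burst=11, C=37
Average turnaround = 99/5 = 19.8

19.8


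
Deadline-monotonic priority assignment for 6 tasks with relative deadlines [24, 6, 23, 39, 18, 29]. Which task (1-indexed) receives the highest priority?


Sort tasks by relative deadline (ascending):
  Task 2: deadline = 6
  Task 5: deadline = 18
  Task 3: deadline = 23
  Task 1: deadline = 24
  Task 6: deadline = 29
  Task 4: deadline = 39
Priority order (highest first): [2, 5, 3, 1, 6, 4]
Highest priority task = 2

2


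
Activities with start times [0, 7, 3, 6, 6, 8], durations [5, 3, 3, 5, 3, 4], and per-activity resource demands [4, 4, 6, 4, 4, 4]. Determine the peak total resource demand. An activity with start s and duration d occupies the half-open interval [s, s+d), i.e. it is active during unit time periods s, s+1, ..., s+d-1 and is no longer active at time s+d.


Each activity i is active on [start_i, start_i + duration_i).
Compute total resource usage per time slot:
  t=0: active resources = [4], total = 4
  t=1: active resources = [4], total = 4
  t=2: active resources = [4], total = 4
  t=3: active resources = [4, 6], total = 10
  t=4: active resources = [4, 6], total = 10
  t=5: active resources = [6], total = 6
  t=6: active resources = [4, 4], total = 8
  t=7: active resources = [4, 4, 4], total = 12
  t=8: active resources = [4, 4, 4, 4], total = 16
  t=9: active resources = [4, 4, 4], total = 12
  t=10: active resources = [4, 4], total = 8
  t=11: active resources = [4], total = 4
Peak resource demand = 16

16
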